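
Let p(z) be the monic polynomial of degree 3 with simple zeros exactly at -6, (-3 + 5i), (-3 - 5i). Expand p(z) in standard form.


The polynomial is p(z) = ∏_{α ∈ S} (z − α), where S = {-6, (-3 + 5i), (-3 - 5i)}.
Expanding the product yields: p(z) = z^3 + 12·z^2 + 70·z + 204.
Note conjugate pairs combine to real quadratics: (z − (-3+5i))(z − (-3−5i)) = z² + 6z + 34.
The resulting polynomial has degree 3 and real coefficients as required.

p(z) = z^3 + 12·z^2 + 70·z + 204.


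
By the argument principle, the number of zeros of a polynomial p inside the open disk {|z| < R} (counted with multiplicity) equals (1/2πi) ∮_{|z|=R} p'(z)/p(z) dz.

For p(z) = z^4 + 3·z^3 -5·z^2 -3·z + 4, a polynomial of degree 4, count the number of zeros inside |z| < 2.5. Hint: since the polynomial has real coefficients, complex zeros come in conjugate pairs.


The zeros of p are: -4, 1, 1, -1.
Their magnitudes are: 4, 1, 1, 1.
Zeros with |z| < R = 2.5: 1, 1, -1.
Count = 3.
By the argument principle, (1/2πi) ∮_{|z|=R} p'(z)/p(z) dz equals exactly this count.

Number of zeros inside |z| < 2.5: 3.


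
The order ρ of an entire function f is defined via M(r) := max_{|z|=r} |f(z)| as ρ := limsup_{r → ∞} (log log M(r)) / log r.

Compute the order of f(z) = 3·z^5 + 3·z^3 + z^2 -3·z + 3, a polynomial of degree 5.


|f(z)| ≤ Σ|c_k|·r^k = O(r^5) as r → ∞. Polynomial growth is O(e^{r^ε}) for every ε > 0 (since r^5/e^{r^ε} → 0), so ρ ≤ ε for all ε > 0, i.e. ρ = 0. Every nonconstant polynomial has order 0.
Therefore ρ = 0.

Order ρ = 0.


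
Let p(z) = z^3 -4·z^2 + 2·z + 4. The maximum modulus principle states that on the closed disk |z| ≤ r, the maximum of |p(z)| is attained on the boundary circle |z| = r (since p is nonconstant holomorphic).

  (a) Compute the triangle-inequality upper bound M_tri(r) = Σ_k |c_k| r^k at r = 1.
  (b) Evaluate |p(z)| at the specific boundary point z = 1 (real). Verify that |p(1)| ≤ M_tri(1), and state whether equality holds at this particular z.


Coefficients: c_0 = 4, c_1 = 2, c_2 = -4, c_3 = 1. Radius r = 1.
Part (a). Triangle bound: M_tri(r) = Σ_k |c_k| r^k
  = |4|·1^0 + |2|·1^1 + |-4|·1^2 + |1|·1^3
  = 4 + 2 + 4 + 1 = 11.
This bounds M(r) := max_{|z|=r} |p(z)| from above; equality holds iff all terms c_k z^k can be made to align in phase at a single z on |z|=r.
Part (b). At z = 1 (real, on the circle |z| = r):
  p(1) = (4)·1^0 + (2)·1^1 + (-4)·1^2 + (1)·1^3 = 3.
  |p(1)| = 3.
Check: |p(1)| = 3 ≤ 11 = M_tri(1). ✓ Equality does not hold at z = 1 (the coefficients have mixed signs, so the terms do not all align in phase there).

M_tri(1) = 11; |p(1)| = 3; equality at z=1: no.


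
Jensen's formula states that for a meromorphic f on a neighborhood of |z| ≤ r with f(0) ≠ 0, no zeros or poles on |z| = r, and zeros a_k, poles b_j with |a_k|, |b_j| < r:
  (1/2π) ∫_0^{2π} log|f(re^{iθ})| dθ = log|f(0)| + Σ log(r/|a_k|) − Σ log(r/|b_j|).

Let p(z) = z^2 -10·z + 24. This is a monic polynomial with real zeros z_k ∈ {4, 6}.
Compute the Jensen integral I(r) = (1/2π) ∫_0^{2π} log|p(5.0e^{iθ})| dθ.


Zeros: 4, 6; r = 5.0.
Inside |z| < r: 4. Outside (|z| ≥ r): 6.
p(0) = 24, so log|p(0)| = log(24) = 3.1781.
Apply Jensen: I(r) = log|p(0)| + Σ_k log(r/|z_k|), summed over zeros inside |z| < r.
  log(r/|z_k|) for z_k = 4: log(5.0/4) = 0.2231
  Outside zeros (6) contribute nothing to the Jensen sum.
Sum over inside zeros: 0.2231.
I(r) = log|p(0)| + (inside sum) = 3.1781 + 0.2231 = 3.4012.
Note: since some zeros are outside |z| ≤ r, the simplified n·log(r) form does NOT apply — only the inside zeros contribute.

I(r) ≈ 3.4012.


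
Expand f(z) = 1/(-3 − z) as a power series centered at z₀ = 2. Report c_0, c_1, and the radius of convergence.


Let w = z − z₀, so z = z₀ + w.
Then -3 − z = -3 − (z₀ + w) = (-3 − z₀) − w = -5 − w.
f(z) = 1/(-5 − w) = (1/(-5)) · 1/(1 − w/(-5)) = Σ_{n≥0} w^n / (-5)^(n+1).
So c_n = 1/(-5)^(n+1):
  c_0 = 1/(-5)^1 = -1/5.
  c_1 = 1/(-5)^2 = 1/25.
The series is valid for |w/d| < 1, i.e. |z − z₀| < |d|.
Radius of convergence: R = |-3 − z₀| = |-5| = 5 (distance from z₀ to the singularity z = -3).

c_0 = -1/5, c_1 = 1/25; R = 5.


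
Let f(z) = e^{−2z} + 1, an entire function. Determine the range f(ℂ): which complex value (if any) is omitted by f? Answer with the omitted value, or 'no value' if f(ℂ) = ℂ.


Little Picard bounds the complement of f(ℂ) to at most one point.
e^{−2z} is never zero on ℂ, so 1·e^{−2z} takes every value in ℂ ∖ {0}. Adding 1 shifts the range to ℂ ∖ {1}. Thus f omits exactly the value 1.

Omitted value: 1.


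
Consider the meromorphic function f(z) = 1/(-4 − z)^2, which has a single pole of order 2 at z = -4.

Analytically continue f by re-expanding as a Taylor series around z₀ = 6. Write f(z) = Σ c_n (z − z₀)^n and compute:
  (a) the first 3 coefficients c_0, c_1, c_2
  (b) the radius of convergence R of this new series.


Let w = z − z₀, so z = z₀ + w.
Then -4 − z = -4 − (z₀ + w) = (-4 − z₀) − w = -10 − w.
f(z) = 1/(-10 − w)^2 = (1/(-10)^2) · (1 − w/(-10))^{−2}.
By the binomial series (1−u)^{−2} = Σ_{n≥0} C(n+1, 1) u^n for |u|<1, with u = w/(-10):
  c_n = C(n+1, 1) / (-10)^(n+2).
  c_0 = 1/(-10)^2 = 1/100.
  c_1 = 2/(-10)^3 = -1/500.
  c_2 = 3/(-10)^4 = 3/10000.
The series is valid for |w/d| < 1, i.e. |z − z₀| < |d|.
Radius of convergence: R = |-4 − z₀| = |-10| = 10 (distance from z₀ to the singularity z = -4).

c_0 = 1/100, c_1 = -1/500, c_2 = 3/10000; R = 10.


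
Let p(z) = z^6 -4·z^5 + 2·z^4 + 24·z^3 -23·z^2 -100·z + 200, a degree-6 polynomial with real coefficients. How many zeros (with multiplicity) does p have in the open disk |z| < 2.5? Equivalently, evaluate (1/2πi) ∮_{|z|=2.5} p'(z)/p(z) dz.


The zeros of p are: (-2 + 1i), (-2 - 1i), (2 + 2i), (2 - 2i), (2 + 1i), (2 - 1i).
Their magnitudes are: 2.236, 2.236, 2.828, 2.828, 2.236, 2.236.
Zeros with |z| < R = 2.5: (-2 + 1i), (-2 - 1i), (2 + 1i), (2 - 1i).
Count = 4.
By the argument principle, (1/2πi) ∮_{|z|=R} p'(z)/p(z) dz equals exactly this count.

Number of zeros inside |z| < 2.5: 4.


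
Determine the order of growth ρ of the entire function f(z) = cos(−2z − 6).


cos(w) is a linear combination of e^{iw} and e^{−iw} (or e^w, e^{−w} in the hyperbolic case), so |cos(w)| ≤ e^{|w|}. With w = −2z − 6, |w| ≤ 2|z| + 6 = 2r + 6 on |z| = r, giving M(r) ≤ e^{2r + 6}, so ρ ≤ 1. On a suitable ray (z = it for sin/cos; z = t for sinh/cosh, t real → ∞), |cos(−2z − 6)| grows like e^{2|t|}/2, so ρ ≥ 1. Hence ρ = 1.
Therefore ρ = 1.

Order ρ = 1.


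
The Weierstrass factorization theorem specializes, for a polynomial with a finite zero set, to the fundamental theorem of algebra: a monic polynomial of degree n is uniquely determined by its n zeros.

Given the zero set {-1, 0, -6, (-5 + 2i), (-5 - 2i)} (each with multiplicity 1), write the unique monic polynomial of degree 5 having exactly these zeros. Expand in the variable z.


The polynomial is p(z) = ∏_{α ∈ S} (z − α), where S = {-1, 0, -6, (-5 + 2i), (-5 - 2i)}.
Expanding the product yields: p(z) = z^5 + 17·z^4 + 105·z^3 + 263·z^2 + 174·z.
Note conjugate pairs combine to real quadratics: (z − (-5+2i))(z − (-5−2i)) = z² + 10z + 29.
The resulting polynomial has degree 5 and real coefficients as required.

p(z) = z^5 + 17·z^4 + 105·z^3 + 263·z^2 + 174·z.


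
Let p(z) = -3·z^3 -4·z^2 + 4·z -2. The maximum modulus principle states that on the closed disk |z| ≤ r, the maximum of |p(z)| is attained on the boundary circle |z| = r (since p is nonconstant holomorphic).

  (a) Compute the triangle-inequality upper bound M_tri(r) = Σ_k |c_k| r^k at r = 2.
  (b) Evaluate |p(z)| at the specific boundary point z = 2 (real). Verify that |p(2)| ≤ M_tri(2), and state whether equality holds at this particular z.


Coefficients: c_0 = -2, c_1 = 4, c_2 = -4, c_3 = -3. Radius r = 2.
Part (a). Triangle bound: M_tri(r) = Σ_k |c_k| r^k
  = |-2|·2^0 + |4|·2^1 + |-4|·2^2 + |-3|·2^3
  = 2 + 8 + 16 + 24 = 50.
This bounds M(r) := max_{|z|=r} |p(z)| from above; equality holds iff all terms c_k z^k can be made to align in phase at a single z on |z|=r.
Part (b). At z = 2 (real, on the circle |z| = r):
  p(2) = (-2)·2^0 + (4)·2^1 + (-4)·2^2 + (-3)·2^3 = -34.
  |p(2)| = 34.
Check: |p(2)| = 34 ≤ 50 = M_tri(2). ✓ Equality does not hold at z = 2 (the coefficients have mixed signs, so the terms do not all align in phase there).

M_tri(2) = 50; |p(2)| = 34; equality at z=2: no.


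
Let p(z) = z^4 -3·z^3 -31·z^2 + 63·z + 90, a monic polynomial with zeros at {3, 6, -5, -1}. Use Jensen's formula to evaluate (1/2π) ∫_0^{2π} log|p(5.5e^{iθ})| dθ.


Zeros: -5, -1, 3, 6; r = 5.5.
Inside |z| < r: -5, -1, 3. Outside (|z| ≥ r): 6.
p(0) = 90, so log|p(0)| = log(90) = 4.4998.
Apply Jensen: I(r) = log|p(0)| + Σ_k log(r/|z_k|), summed over zeros inside |z| < r.
  log(r/|z_k|) for z_k = 3: log(5.5/3) = 0.6061
  log(r/|z_k|) for z_k = -5: log(5.5/5) = 0.0953
  log(r/|z_k|) for z_k = -1: log(5.5/1) = 1.7047
  Outside zeros (6) contribute nothing to the Jensen sum.
Sum over inside zeros: 2.4062.
I(r) = log|p(0)| + (inside sum) = 4.4998 + 2.4062 = 6.9060.
Note: since some zeros are outside |z| ≤ r, the simplified n·log(r) form does NOT apply — only the inside zeros contribute.

I(r) ≈ 6.9060.


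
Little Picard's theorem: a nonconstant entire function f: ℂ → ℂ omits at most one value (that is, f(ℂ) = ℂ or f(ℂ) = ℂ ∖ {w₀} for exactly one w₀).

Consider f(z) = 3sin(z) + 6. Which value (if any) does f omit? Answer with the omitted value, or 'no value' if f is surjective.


Little Picard bounds the complement of f(ℂ) to at most one point.
sin is entire and surjective onto ℂ: for every w ∈ ℂ, sin(ζ) = w has a solution ζ ∈ ℂ (e.g., via the complex inverse arcsin). With ζ = z this gives z = ζ/(1). Then 3·sin(z) takes every value in 3·ℂ = ℂ, and adding 6 is a bijection of ℂ. So f is surjective and omits no value. (Note: only on the real line is sin bounded by [−1, 1].)

Omitted value: no value.


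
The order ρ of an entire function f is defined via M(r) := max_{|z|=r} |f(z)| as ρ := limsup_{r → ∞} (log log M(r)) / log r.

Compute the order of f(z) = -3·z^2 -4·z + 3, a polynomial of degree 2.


|f(z)| ≤ Σ|c_k|·r^k = O(r^2) as r → ∞. Polynomial growth is O(e^{r^ε}) for every ε > 0 (since r^2/e^{r^ε} → 0), so ρ ≤ ε for all ε > 0, i.e. ρ = 0. Every nonconstant polynomial has order 0.
Therefore ρ = 0.

Order ρ = 0.


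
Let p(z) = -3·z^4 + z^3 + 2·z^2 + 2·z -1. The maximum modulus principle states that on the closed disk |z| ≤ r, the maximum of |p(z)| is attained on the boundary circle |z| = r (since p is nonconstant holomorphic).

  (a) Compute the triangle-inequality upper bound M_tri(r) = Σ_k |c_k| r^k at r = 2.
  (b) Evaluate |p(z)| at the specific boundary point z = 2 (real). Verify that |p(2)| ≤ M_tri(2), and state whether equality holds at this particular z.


Coefficients: c_0 = -1, c_1 = 2, c_2 = 2, c_3 = 1, c_4 = -3. Radius r = 2.
Part (a). Triangle bound: M_tri(r) = Σ_k |c_k| r^k
  = |-1|·2^0 + |2|·2^1 + |2|·2^2 + |1|·2^3 + |-3|·2^4
  = 1 + 4 + 8 + 8 + 48 = 69.
This bounds M(r) := max_{|z|=r} |p(z)| from above; equality holds iff all terms c_k z^k can be made to align in phase at a single z on |z|=r.
Part (b). At z = 2 (real, on the circle |z| = r):
  p(2) = (-1)·2^0 + (2)·2^1 + (2)·2^2 + (1)·2^3 + (-3)·2^4 = -29.
  |p(2)| = 29.
Check: |p(2)| = 29 ≤ 69 = M_tri(2). ✓ Equality does not hold at z = 2 (the coefficients have mixed signs, so the terms do not all align in phase there).

M_tri(2) = 69; |p(2)| = 29; equality at z=2: no.


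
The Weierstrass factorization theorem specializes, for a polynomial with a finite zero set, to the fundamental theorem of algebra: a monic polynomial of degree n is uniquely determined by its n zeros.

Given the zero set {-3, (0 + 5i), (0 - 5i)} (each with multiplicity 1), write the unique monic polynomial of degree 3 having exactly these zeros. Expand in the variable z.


The polynomial is p(z) = ∏_{α ∈ S} (z − α), where S = {-3, (0 + 5i), (0 - 5i)}.
Expanding the product yields: p(z) = z^3 + 3·z^2 + 25·z + 75.
Note conjugate pairs combine to real quadratics: (z − (0+5i))(z − (0−5i)) = z² + 25.
The resulting polynomial has degree 3 and real coefficients as required.

p(z) = z^3 + 3·z^2 + 25·z + 75.


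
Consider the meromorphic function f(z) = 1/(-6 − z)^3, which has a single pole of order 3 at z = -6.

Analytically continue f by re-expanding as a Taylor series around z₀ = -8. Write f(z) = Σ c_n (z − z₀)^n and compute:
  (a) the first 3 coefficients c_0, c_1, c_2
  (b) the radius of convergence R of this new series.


Let w = z − z₀, so z = z₀ + w.
Then -6 − z = -6 − (z₀ + w) = (-6 − z₀) − w = 2 − w.
f(z) = 1/(2 − w)^3 = (1/(2)^3) · (1 − w/(2))^{−3}.
By the binomial series (1−u)^{−3} = Σ_{n≥0} C(n+2, 2) u^n for |u|<1, with u = w/(2):
  c_n = C(n+2, 2) / (2)^(n+3).
  c_0 = 1/(2)^3 = 1/8.
  c_1 = 3/(2)^4 = 3/16.
  c_2 = 6/(2)^5 = 3/16.
The series is valid for |w/d| < 1, i.e. |z − z₀| < |d|.
Radius of convergence: R = |-6 − z₀| = |2| = 2 (distance from z₀ to the singularity z = -6).

c_0 = 1/8, c_1 = 3/16, c_2 = 3/16; R = 2.


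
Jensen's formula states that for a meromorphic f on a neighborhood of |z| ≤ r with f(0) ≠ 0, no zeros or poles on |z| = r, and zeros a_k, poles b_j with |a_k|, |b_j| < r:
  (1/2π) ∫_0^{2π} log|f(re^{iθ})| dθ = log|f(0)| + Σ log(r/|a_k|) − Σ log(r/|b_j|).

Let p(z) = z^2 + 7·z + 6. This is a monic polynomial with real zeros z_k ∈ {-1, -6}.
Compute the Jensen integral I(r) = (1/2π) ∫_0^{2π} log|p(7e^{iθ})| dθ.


Zeros: -6, -1; r = 7.
Inside |z| < r: -6, -1. Outside (|z| ≥ r): ∅.
p(0) = 6, so log|p(0)| = log(6) = 1.7918.
Apply Jensen: I(r) = log|p(0)| + Σ_k log(r/|z_k|), summed over zeros inside |z| < r.
  log(r/|z_k|) for z_k = -1: log(7/1) = 1.9459
  log(r/|z_k|) for z_k = -6: log(7/6) = 0.1542
Sum over inside zeros: 2.1001.
I(r) = log|p(0)| + (inside sum) = 1.7918 + 2.1001 = 3.8918.
Closed form (all zeros inside, monic): I(r) = n·log(r) = 2·log(7) = 3.8918. ✓

I(r) ≈ 3.8918.


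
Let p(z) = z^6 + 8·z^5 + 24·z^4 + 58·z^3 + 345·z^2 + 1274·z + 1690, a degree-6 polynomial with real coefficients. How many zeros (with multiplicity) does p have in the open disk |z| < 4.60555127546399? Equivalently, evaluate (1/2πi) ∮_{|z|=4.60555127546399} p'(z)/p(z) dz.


The zeros of p are: (-3 + 2i), (-3 - 2i), (-3 + 1i), (-3 - 1i), (2 + 3i), (2 - 3i).
Their magnitudes are: 3.606, 3.606, 3.162, 3.162, 3.606, 3.606.
Zeros with |z| < R = 4.60555127546399: (-3 + 2i), (-3 - 2i), (-3 + 1i), (-3 - 1i), (2 + 3i), (2 - 3i).
Count = 6.
By the argument principle, (1/2πi) ∮_{|z|=R} p'(z)/p(z) dz equals exactly this count.

Number of zeros inside |z| < 4.60555127546399: 6.


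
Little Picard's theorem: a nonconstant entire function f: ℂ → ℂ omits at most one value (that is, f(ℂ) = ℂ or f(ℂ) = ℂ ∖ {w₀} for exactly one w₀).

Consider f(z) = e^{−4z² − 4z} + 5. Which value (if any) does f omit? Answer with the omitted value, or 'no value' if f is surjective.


Little Picard bounds the complement of f(ℂ) to at most one point.
The exponent g(z) = −4z² − 4z is a nonconstant polynomial, hence surjective onto ℂ. So e^{g(z)} takes every value in {e^w : w ∈ ℂ} = ℂ ∖ {0}. Adding 5 shifts the range to ℂ ∖ {5}. f omits exactly 5.

Omitted value: 5.


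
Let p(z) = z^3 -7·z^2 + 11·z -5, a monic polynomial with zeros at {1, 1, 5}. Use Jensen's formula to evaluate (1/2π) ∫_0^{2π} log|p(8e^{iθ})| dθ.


Zeros: 1, 1, 5; r = 8.
Inside |z| < r: 1, 1, 5. Outside (|z| ≥ r): ∅.
p(0) = -5, so log|p(0)| = log(5) = 1.6094.
Apply Jensen: I(r) = log|p(0)| + Σ_k log(r/|z_k|), summed over zeros inside |z| < r.
  log(r/|z_k|) for z_k = 1: log(8/1) = 2.0794
  log(r/|z_k|) for z_k = 1: log(8/1) = 2.0794
  log(r/|z_k|) for z_k = 5: log(8/5) = 0.4700
Sum over inside zeros: 4.6289.
I(r) = log|p(0)| + (inside sum) = 1.6094 + 4.6289 = 6.2383.
Closed form (all zeros inside, monic): I(r) = n·log(r) = 3·log(8) = 6.2383. ✓

I(r) ≈ 6.2383.


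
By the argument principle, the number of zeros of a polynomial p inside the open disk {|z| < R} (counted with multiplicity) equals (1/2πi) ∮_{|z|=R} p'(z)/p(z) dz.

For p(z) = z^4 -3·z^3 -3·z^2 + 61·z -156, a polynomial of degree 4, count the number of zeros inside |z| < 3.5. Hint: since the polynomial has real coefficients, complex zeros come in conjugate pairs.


The zeros of p are: -4, 3, (2 + 3i), (2 - 3i).
Their magnitudes are: 4, 3, 3.606, 3.606.
Zeros with |z| < R = 3.5: 3.
Count = 1.
By the argument principle, (1/2πi) ∮_{|z|=R} p'(z)/p(z) dz equals exactly this count.

Number of zeros inside |z| < 3.5: 1.


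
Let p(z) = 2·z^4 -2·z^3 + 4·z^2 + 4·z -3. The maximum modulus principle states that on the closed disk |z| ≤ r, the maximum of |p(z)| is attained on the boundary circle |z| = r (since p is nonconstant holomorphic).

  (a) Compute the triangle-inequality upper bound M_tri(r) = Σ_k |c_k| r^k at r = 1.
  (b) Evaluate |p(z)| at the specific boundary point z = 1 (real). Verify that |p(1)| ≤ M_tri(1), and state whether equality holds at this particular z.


Coefficients: c_0 = -3, c_1 = 4, c_2 = 4, c_3 = -2, c_4 = 2. Radius r = 1.
Part (a). Triangle bound: M_tri(r) = Σ_k |c_k| r^k
  = |-3|·1^0 + |4|·1^1 + |4|·1^2 + |-2|·1^3 + |2|·1^4
  = 3 + 4 + 4 + 2 + 2 = 15.
This bounds M(r) := max_{|z|=r} |p(z)| from above; equality holds iff all terms c_k z^k can be made to align in phase at a single z on |z|=r.
Part (b). At z = 1 (real, on the circle |z| = r):
  p(1) = (-3)·1^0 + (4)·1^1 + (4)·1^2 + (-2)·1^3 + (2)·1^4 = 5.
  |p(1)| = 5.
Check: |p(1)| = 5 ≤ 15 = M_tri(1). ✓ Equality does not hold at z = 1 (the coefficients have mixed signs, so the terms do not all align in phase there).

M_tri(1) = 15; |p(1)| = 5; equality at z=1: no.


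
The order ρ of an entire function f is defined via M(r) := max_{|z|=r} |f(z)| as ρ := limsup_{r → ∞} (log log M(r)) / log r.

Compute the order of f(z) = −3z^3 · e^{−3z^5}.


M(r) = max_{|z|=r} |-3|·|z|^3·|e^{−3z^5}| = 3·r^3 · e^{3r^5} (the factors attain their maxima compatibly on |z|=r). Then log M(r) = log 3 + 3·log r + 3r^5, dominated by the last term, so log log M(r) ~ 5·log r. The polynomial factor -3z^3 contributes only a log r term and does not affect the order. ρ = 5.
Therefore ρ = 5.

Order ρ = 5.


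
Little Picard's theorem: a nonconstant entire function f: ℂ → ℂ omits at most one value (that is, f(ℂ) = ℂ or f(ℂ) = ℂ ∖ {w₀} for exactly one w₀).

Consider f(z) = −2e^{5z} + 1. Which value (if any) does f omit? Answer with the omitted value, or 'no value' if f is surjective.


Little Picard bounds the complement of f(ℂ) to at most one point.
e^{5z} is never zero on ℂ, so -2·e^{5z} takes every value in ℂ ∖ {0}. Adding 1 shifts the range to ℂ ∖ {1}. Thus f omits exactly the value 1.

Omitted value: 1.


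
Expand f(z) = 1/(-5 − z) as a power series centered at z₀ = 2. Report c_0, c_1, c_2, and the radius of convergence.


Let w = z − z₀, so z = z₀ + w.
Then -5 − z = -5 − (z₀ + w) = (-5 − z₀) − w = -7 − w.
f(z) = 1/(-7 − w) = (1/(-7)) · 1/(1 − w/(-7)) = Σ_{n≥0} w^n / (-7)^(n+1).
So c_n = 1/(-7)^(n+1):
  c_0 = 1/(-7)^1 = -1/7.
  c_1 = 1/(-7)^2 = 1/49.
  c_2 = 1/(-7)^3 = -1/343.
The series is valid for |w/d| < 1, i.e. |z − z₀| < |d|.
Radius of convergence: R = |-5 − z₀| = |-7| = 7 (distance from z₀ to the singularity z = -5).

c_0 = -1/7, c_1 = 1/49, c_2 = -1/343; R = 7.


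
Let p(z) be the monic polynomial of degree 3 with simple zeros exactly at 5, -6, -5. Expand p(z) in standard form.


The polynomial is p(z) = ∏_{α ∈ S} (z − α), where S = {5, -6, -5}.
Expanding the product yields: p(z) = z^3 + 6·z^2 -25·z -150.
The resulting polynomial has degree 3 and real coefficients as required.

p(z) = z^3 + 6·z^2 -25·z -150.


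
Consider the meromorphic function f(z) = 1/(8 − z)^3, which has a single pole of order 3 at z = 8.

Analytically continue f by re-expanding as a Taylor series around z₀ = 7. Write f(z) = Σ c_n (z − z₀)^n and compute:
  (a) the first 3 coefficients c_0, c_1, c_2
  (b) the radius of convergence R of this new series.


Let w = z − z₀, so z = z₀ + w.
Then 8 − z = 8 − (z₀ + w) = (8 − z₀) − w = 1 − w.
f(z) = 1/(1 − w)^3 = (1/(1)^3) · (1 − w/(1))^{−3}.
By the binomial series (1−u)^{−3} = Σ_{n≥0} C(n+2, 2) u^n for |u|<1, with u = w/(1):
  c_n = C(n+2, 2) / (1)^(n+3).
  c_0 = 1/(1)^3 = 1.
  c_1 = 3/(1)^4 = 3.
  c_2 = 6/(1)^5 = 6.
The series is valid for |w/d| < 1, i.e. |z − z₀| < |d|.
Radius of convergence: R = |8 − z₀| = |1| = 1 (distance from z₀ to the singularity z = 8).

c_0 = 1, c_1 = 3, c_2 = 6; R = 1.


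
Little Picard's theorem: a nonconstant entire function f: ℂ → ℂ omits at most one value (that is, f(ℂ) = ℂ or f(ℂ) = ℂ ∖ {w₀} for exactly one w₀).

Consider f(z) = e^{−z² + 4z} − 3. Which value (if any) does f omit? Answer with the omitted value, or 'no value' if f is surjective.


Little Picard bounds the complement of f(ℂ) to at most one point.
The exponent g(z) = −z² + 4z is a nonconstant polynomial, hence surjective onto ℂ. So e^{g(z)} takes every value in {e^w : w ∈ ℂ} = ℂ ∖ {0}. Adding -3 shifts the range to ℂ ∖ {-3}. f omits exactly -3.

Omitted value: -3.


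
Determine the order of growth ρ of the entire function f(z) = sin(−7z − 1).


sin(w) is a linear combination of e^{iw} and e^{−iw} (or e^w, e^{−w} in the hyperbolic case), so |sin(w)| ≤ e^{|w|}. With w = −7z − 1, |w| ≤ 7|z| + 1 = 7r + 1 on |z| = r, giving M(r) ≤ e^{7r + 1}, so ρ ≤ 1. On a suitable ray (z = it for sin/cos; z = t for sinh/cosh, t real → ∞), |sin(−7z − 1)| grows like e^{7|t|}/2, so ρ ≥ 1. Hence ρ = 1.
Therefore ρ = 1.

Order ρ = 1.


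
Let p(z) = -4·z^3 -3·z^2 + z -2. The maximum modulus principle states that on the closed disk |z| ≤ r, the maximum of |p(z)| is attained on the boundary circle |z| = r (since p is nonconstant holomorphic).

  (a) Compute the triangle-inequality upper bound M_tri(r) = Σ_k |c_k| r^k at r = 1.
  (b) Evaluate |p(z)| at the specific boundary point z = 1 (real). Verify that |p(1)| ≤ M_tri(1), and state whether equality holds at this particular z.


Coefficients: c_0 = -2, c_1 = 1, c_2 = -3, c_3 = -4. Radius r = 1.
Part (a). Triangle bound: M_tri(r) = Σ_k |c_k| r^k
  = |-2|·1^0 + |1|·1^1 + |-3|·1^2 + |-4|·1^3
  = 2 + 1 + 3 + 4 = 10.
This bounds M(r) := max_{|z|=r} |p(z)| from above; equality holds iff all terms c_k z^k can be made to align in phase at a single z on |z|=r.
Part (b). At z = 1 (real, on the circle |z| = r):
  p(1) = (-2)·1^0 + (1)·1^1 + (-3)·1^2 + (-4)·1^3 = -8.
  |p(1)| = 8.
Check: |p(1)| = 8 ≤ 10 = M_tri(1). ✓ Equality does not hold at z = 1 (the coefficients have mixed signs, so the terms do not all align in phase there).

M_tri(1) = 10; |p(1)| = 8; equality at z=1: no.


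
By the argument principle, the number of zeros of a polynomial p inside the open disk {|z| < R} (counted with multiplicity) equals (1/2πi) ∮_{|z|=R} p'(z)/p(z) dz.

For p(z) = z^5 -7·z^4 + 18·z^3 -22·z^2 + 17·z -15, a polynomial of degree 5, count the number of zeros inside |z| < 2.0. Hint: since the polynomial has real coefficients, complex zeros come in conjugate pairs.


The zeros of p are: 3, (0 + 1i), (0 - 1i), (2 + 1i), (2 - 1i).
Their magnitudes are: 3, 1, 1, 2.236, 2.236.
Zeros with |z| < R = 2.0: (0 + 1i), (0 - 1i).
Count = 2.
By the argument principle, (1/2πi) ∮_{|z|=R} p'(z)/p(z) dz equals exactly this count.

Number of zeros inside |z| < 2.0: 2.


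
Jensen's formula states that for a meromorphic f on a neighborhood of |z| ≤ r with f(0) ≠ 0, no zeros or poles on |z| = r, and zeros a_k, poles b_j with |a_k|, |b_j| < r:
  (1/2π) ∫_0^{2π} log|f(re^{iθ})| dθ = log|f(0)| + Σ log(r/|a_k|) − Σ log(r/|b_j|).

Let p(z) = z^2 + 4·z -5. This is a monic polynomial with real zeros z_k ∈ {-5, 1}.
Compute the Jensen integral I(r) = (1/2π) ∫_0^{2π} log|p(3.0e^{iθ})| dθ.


Zeros: -5, 1; r = 3.0.
Inside |z| < r: 1. Outside (|z| ≥ r): -5.
p(0) = -5, so log|p(0)| = log(5) = 1.6094.
Apply Jensen: I(r) = log|p(0)| + Σ_k log(r/|z_k|), summed over zeros inside |z| < r.
  log(r/|z_k|) for z_k = 1: log(3.0/1) = 1.0986
  Outside zeros (-5) contribute nothing to the Jensen sum.
Sum over inside zeros: 1.0986.
I(r) = log|p(0)| + (inside sum) = 1.6094 + 1.0986 = 2.7081.
Note: since some zeros are outside |z| ≤ r, the simplified n·log(r) form does NOT apply — only the inside zeros contribute.

I(r) ≈ 2.7081.


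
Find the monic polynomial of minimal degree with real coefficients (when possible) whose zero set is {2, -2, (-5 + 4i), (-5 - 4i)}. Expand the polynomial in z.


The polynomial is p(z) = ∏_{α ∈ S} (z − α), where S = {2, -2, (-5 + 4i), (-5 - 4i)}.
Expanding the product yields: p(z) = z^4 + 10·z^3 + 37·z^2 -40·z -164.
Note conjugate pairs combine to real quadratics: (z − (-5+4i))(z − (-5−4i)) = z² + 10z + 41.
The resulting polynomial has degree 4 and real coefficients as required.

p(z) = z^4 + 10·z^3 + 37·z^2 -40·z -164.


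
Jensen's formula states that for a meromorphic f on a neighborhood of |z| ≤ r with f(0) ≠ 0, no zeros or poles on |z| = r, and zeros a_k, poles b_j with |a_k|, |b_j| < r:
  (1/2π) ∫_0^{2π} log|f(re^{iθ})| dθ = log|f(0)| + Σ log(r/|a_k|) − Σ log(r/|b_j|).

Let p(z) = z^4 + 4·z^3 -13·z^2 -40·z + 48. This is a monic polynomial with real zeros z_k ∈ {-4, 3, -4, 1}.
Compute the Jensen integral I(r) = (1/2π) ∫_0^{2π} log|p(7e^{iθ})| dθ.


Zeros: -4, -4, 1, 3; r = 7.
Inside |z| < r: -4, -4, 1, 3. Outside (|z| ≥ r): ∅.
p(0) = 48, so log|p(0)| = log(48) = 3.8712.
Apply Jensen: I(r) = log|p(0)| + Σ_k log(r/|z_k|), summed over zeros inside |z| < r.
  log(r/|z_k|) for z_k = -4: log(7/4) = 0.5596
  log(r/|z_k|) for z_k = 3: log(7/3) = 0.8473
  log(r/|z_k|) for z_k = -4: log(7/4) = 0.5596
  log(r/|z_k|) for z_k = 1: log(7/1) = 1.9459
Sum over inside zeros: 3.9124.
I(r) = log|p(0)| + (inside sum) = 3.8712 + 3.9124 = 7.7836.
Closed form (all zeros inside, monic): I(r) = n·log(r) = 4·log(7) = 7.7836. ✓

I(r) ≈ 7.7836.


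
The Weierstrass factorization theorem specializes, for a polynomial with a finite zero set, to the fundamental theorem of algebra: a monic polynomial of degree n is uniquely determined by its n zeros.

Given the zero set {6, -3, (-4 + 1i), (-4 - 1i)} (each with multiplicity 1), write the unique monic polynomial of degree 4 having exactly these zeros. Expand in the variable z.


The polynomial is p(z) = ∏_{α ∈ S} (z − α), where S = {6, -3, (-4 + 1i), (-4 - 1i)}.
Expanding the product yields: p(z) = z^4 + 5·z^3 -25·z^2 -195·z -306.
Note conjugate pairs combine to real quadratics: (z − (-4+1i))(z − (-4−1i)) = z² + 8z + 17.
The resulting polynomial has degree 4 and real coefficients as required.

p(z) = z^4 + 5·z^3 -25·z^2 -195·z -306.


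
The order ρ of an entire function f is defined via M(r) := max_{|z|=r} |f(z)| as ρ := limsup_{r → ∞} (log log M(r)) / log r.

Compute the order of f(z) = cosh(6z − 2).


cosh(w) is a linear combination of e^{iw} and e^{−iw} (or e^w, e^{−w} in the hyperbolic case), so |cosh(w)| ≤ e^{|w|}. With w = 6z − 2, |w| ≤ 6|z| + 2 = 6r + 2 on |z| = r, giving M(r) ≤ e^{6r + 2}, so ρ ≤ 1. On a suitable ray (z = it for sin/cos; z = t for sinh/cosh, t real → ∞), |cosh(6z − 2)| grows like e^{6|t|}/2, so ρ ≥ 1. Hence ρ = 1.
Therefore ρ = 1.

Order ρ = 1.


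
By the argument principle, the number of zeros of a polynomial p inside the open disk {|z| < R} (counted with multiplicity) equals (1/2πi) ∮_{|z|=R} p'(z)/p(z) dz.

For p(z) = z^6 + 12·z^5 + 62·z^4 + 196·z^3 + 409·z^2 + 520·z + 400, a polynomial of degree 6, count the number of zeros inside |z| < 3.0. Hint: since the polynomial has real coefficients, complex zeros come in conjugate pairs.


The zeros of p are: -4, (-1 + 2i), (-1 - 2i), -4, (-1 + 2i), (-1 - 2i).
Their magnitudes are: 4, 2.236, 2.236, 4, 2.236, 2.236.
Zeros with |z| < R = 3.0: (-1 + 2i), (-1 - 2i), (-1 + 2i), (-1 - 2i).
Count = 4.
By the argument principle, (1/2πi) ∮_{|z|=R} p'(z)/p(z) dz equals exactly this count.

Number of zeros inside |z| < 3.0: 4.


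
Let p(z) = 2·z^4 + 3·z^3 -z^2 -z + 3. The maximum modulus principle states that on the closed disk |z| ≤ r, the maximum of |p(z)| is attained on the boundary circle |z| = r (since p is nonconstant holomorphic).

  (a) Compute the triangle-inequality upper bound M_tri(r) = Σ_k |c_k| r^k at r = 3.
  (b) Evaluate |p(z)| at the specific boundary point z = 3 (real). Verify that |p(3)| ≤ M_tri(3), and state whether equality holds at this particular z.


Coefficients: c_0 = 3, c_1 = -1, c_2 = -1, c_3 = 3, c_4 = 2. Radius r = 3.
Part (a). Triangle bound: M_tri(r) = Σ_k |c_k| r^k
  = |3|·3^0 + |-1|·3^1 + |-1|·3^2 + |3|·3^3 + |2|·3^4
  = 3 + 3 + 9 + 81 + 162 = 258.
This bounds M(r) := max_{|z|=r} |p(z)| from above; equality holds iff all terms c_k z^k can be made to align in phase at a single z on |z|=r.
Part (b). At z = 3 (real, on the circle |z| = r):
  p(3) = (3)·3^0 + (-1)·3^1 + (-1)·3^2 + (3)·3^3 + (2)·3^4 = 234.
  |p(3)| = 234.
Check: |p(3)| = 234 ≤ 258 = M_tri(3). ✓ Equality does not hold at z = 3 (the coefficients have mixed signs, so the terms do not all align in phase there).

M_tri(3) = 258; |p(3)| = 234; equality at z=3: no.


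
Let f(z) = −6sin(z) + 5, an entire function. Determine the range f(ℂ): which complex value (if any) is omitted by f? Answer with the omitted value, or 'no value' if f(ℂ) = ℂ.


Little Picard bounds the complement of f(ℂ) to at most one point.
sin is entire and surjective onto ℂ: for every w ∈ ℂ, sin(ζ) = w has a solution ζ ∈ ℂ (e.g., via the complex inverse arcsin). With ζ = z this gives z = ζ/(1). Then -6·sin(z) takes every value in -6·ℂ = ℂ, and adding 5 is a bijection of ℂ. So f is surjective and omits no value. (Note: only on the real line is sin bounded by [−1, 1].)

Omitted value: no value.


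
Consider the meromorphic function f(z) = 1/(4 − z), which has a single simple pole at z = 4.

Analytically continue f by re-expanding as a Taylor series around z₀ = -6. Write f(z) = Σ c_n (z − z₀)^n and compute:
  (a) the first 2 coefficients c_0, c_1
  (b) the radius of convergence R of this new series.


Let w = z − z₀, so z = z₀ + w.
Then 4 − z = 4 − (z₀ + w) = (4 − z₀) − w = 10 − w.
f(z) = 1/(10 − w) = (1/(10)) · 1/(1 − w/(10)) = Σ_{n≥0} w^n / (10)^(n+1).
So c_n = 1/(10)^(n+1):
  c_0 = 1/(10)^1 = 1/10.
  c_1 = 1/(10)^2 = 1/100.
The series is valid for |w/d| < 1, i.e. |z − z₀| < |d|.
Radius of convergence: R = |4 − z₀| = |10| = 10 (distance from z₀ to the singularity z = 4).

c_0 = 1/10, c_1 = 1/100; R = 10.


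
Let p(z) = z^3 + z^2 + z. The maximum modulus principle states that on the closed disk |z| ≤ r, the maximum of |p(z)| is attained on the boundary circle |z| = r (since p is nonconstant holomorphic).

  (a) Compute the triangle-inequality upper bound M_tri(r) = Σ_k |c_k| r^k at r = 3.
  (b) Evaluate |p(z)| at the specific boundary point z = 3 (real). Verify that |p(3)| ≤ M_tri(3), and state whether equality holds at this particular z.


Coefficients: c_0 = 0, c_1 = 1, c_2 = 1, c_3 = 1. Radius r = 3.
Part (a). Triangle bound: M_tri(r) = Σ_k |c_k| r^k
  = |0|·3^0 + |1|·3^1 + |1|·3^2 + |1|·3^3
  = 0 + 3 + 9 + 27 = 39.
This bounds M(r) := max_{|z|=r} |p(z)| from above; equality holds iff all terms c_k z^k can be made to align in phase at a single z on |z|=r.
Part (b). At z = 3 (real, on the circle |z| = r):
  p(3) = (0)·3^0 + (1)·3^1 + (1)·3^2 + (1)·3^3 = 39.
  |p(3)| = 39.
Since all nonzero coefficients share the same sign, |p(3)| = 39 = M_tri(3); the triangle bound is attained at z = 3, so in fact M(r) = 39.

M_tri(3) = 39; |p(3)| = 39; equality at z=3: yes.


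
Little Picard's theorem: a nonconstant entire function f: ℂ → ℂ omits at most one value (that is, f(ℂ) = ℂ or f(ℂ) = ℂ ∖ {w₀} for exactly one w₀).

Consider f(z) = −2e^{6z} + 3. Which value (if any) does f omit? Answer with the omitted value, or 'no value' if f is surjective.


Little Picard bounds the complement of f(ℂ) to at most one point.
e^{6z} is never zero on ℂ, so -2·e^{6z} takes every value in ℂ ∖ {0}. Adding 3 shifts the range to ℂ ∖ {3}. Thus f omits exactly the value 3.

Omitted value: 3.


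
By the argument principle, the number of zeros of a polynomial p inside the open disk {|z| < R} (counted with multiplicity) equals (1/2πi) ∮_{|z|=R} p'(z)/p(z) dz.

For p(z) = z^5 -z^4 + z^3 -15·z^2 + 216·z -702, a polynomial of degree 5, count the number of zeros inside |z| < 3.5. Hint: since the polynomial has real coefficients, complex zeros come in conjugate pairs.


The zeros of p are: 3, (-3 + 3i), (-3 - 3i), (2 + 3i), (2 - 3i).
Their magnitudes are: 3, 4.243, 4.243, 3.606, 3.606.
Zeros with |z| < R = 3.5: 3.
Count = 1.
By the argument principle, (1/2πi) ∮_{|z|=R} p'(z)/p(z) dz equals exactly this count.

Number of zeros inside |z| < 3.5: 1.


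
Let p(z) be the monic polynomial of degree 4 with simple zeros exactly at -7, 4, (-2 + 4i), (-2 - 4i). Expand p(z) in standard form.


The polynomial is p(z) = ∏_{α ∈ S} (z − α), where S = {-7, 4, (-2 + 4i), (-2 - 4i)}.
Expanding the product yields: p(z) = z^4 + 7·z^3 + 4·z^2 -52·z -560.
Note conjugate pairs combine to real quadratics: (z − (-2+4i))(z − (-2−4i)) = z² + 4z + 20.
The resulting polynomial has degree 4 and real coefficients as required.

p(z) = z^4 + 7·z^3 + 4·z^2 -52·z -560.


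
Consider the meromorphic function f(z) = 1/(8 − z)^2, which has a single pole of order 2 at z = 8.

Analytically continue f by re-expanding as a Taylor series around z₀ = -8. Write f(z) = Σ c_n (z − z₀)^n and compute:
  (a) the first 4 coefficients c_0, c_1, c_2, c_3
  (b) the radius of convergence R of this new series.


Let w = z − z₀, so z = z₀ + w.
Then 8 − z = 8 − (z₀ + w) = (8 − z₀) − w = 16 − w.
f(z) = 1/(16 − w)^2 = (1/(16)^2) · (1 − w/(16))^{−2}.
By the binomial series (1−u)^{−2} = Σ_{n≥0} C(n+1, 1) u^n for |u|<1, with u = w/(16):
  c_n = C(n+1, 1) / (16)^(n+2).
  c_0 = 1/(16)^2 = 1/256.
  c_1 = 2/(16)^3 = 1/2048.
  c_2 = 3/(16)^4 = 3/65536.
  c_3 = 4/(16)^5 = 1/262144.
The series is valid for |w/d| < 1, i.e. |z − z₀| < |d|.
Radius of convergence: R = |8 − z₀| = |16| = 16 (distance from z₀ to the singularity z = 8).

c_0 = 1/256, c_1 = 1/2048, c_2 = 3/65536, c_3 = 1/262144; R = 16.


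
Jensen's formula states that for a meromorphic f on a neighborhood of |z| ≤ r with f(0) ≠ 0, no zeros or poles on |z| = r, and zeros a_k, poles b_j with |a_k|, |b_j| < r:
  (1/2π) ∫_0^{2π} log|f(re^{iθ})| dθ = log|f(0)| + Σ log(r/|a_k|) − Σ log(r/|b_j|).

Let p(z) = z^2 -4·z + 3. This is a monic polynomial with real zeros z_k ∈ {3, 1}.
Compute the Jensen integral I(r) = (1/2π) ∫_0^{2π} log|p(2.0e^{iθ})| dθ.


Zeros: 1, 3; r = 2.0.
Inside |z| < r: 1. Outside (|z| ≥ r): 3.
p(0) = 3, so log|p(0)| = log(3) = 1.0986.
Apply Jensen: I(r) = log|p(0)| + Σ_k log(r/|z_k|), summed over zeros inside |z| < r.
  log(r/|z_k|) for z_k = 1: log(2.0/1) = 0.6931
  Outside zeros (3) contribute nothing to the Jensen sum.
Sum over inside zeros: 0.6931.
I(r) = log|p(0)| + (inside sum) = 1.0986 + 0.6931 = 1.7918.
Note: since some zeros are outside |z| ≤ r, the simplified n·log(r) form does NOT apply — only the inside zeros contribute.

I(r) ≈ 1.7918.


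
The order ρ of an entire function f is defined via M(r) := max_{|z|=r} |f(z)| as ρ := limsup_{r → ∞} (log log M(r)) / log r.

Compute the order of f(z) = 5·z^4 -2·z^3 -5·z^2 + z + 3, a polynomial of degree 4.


|f(z)| ≤ Σ|c_k|·r^k = O(r^4) as r → ∞. Polynomial growth is O(e^{r^ε}) for every ε > 0 (since r^4/e^{r^ε} → 0), so ρ ≤ ε for all ε > 0, i.e. ρ = 0. Every nonconstant polynomial has order 0.
Therefore ρ = 0.

Order ρ = 0.


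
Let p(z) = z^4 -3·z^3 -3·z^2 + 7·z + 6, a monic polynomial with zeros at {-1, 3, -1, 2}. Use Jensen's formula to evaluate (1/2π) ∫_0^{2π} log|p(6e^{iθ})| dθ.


Zeros: -1, -1, 2, 3; r = 6.
Inside |z| < r: -1, -1, 2, 3. Outside (|z| ≥ r): ∅.
p(0) = 6, so log|p(0)| = log(6) = 1.7918.
Apply Jensen: I(r) = log|p(0)| + Σ_k log(r/|z_k|), summed over zeros inside |z| < r.
  log(r/|z_k|) for z_k = -1: log(6/1) = 1.7918
  log(r/|z_k|) for z_k = 3: log(6/3) = 0.6931
  log(r/|z_k|) for z_k = -1: log(6/1) = 1.7918
  log(r/|z_k|) for z_k = 2: log(6/2) = 1.0986
Sum over inside zeros: 5.3753.
I(r) = log|p(0)| + (inside sum) = 1.7918 + 5.3753 = 7.1670.
Closed form (all zeros inside, monic): I(r) = n·log(r) = 4·log(6) = 7.1670. ✓

I(r) ≈ 7.1670.


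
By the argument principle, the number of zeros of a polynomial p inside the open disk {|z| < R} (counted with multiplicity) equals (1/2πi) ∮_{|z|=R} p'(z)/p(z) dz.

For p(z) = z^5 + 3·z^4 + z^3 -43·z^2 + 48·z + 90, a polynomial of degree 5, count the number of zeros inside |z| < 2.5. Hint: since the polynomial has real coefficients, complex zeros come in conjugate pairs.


The zeros of p are: (2 + 1i), (2 - 1i), (-3 + 3i), (-3 - 3i), -1.
Their magnitudes are: 2.236, 2.236, 4.243, 4.243, 1.
Zeros with |z| < R = 2.5: (2 + 1i), (2 - 1i), -1.
Count = 3.
By the argument principle, (1/2πi) ∮_{|z|=R} p'(z)/p(z) dz equals exactly this count.

Number of zeros inside |z| < 2.5: 3.


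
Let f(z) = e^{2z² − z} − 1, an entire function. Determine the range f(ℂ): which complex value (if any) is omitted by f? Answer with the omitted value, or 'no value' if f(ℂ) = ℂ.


Little Picard bounds the complement of f(ℂ) to at most one point.
The exponent g(z) = 2z² − z is a nonconstant polynomial, hence surjective onto ℂ. So e^{g(z)} takes every value in {e^w : w ∈ ℂ} = ℂ ∖ {0}. Adding -1 shifts the range to ℂ ∖ {-1}. f omits exactly -1.

Omitted value: -1.


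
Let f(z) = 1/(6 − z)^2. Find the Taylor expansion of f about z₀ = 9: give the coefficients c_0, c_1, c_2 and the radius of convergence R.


Let w = z − z₀, so z = z₀ + w.
Then 6 − z = 6 − (z₀ + w) = (6 − z₀) − w = -3 − w.
f(z) = 1/(-3 − w)^2 = (1/(-3)^2) · (1 − w/(-3))^{−2}.
By the binomial series (1−u)^{−2} = Σ_{n≥0} C(n+1, 1) u^n for |u|<1, with u = w/(-3):
  c_n = C(n+1, 1) / (-3)^(n+2).
  c_0 = 1/(-3)^2 = 1/9.
  c_1 = 2/(-3)^3 = -2/27.
  c_2 = 3/(-3)^4 = 1/27.
The series is valid for |w/d| < 1, i.e. |z − z₀| < |d|.
Radius of convergence: R = |6 − z₀| = |-3| = 3 (distance from z₀ to the singularity z = 6).

c_0 = 1/9, c_1 = -2/27, c_2 = 1/27; R = 3.


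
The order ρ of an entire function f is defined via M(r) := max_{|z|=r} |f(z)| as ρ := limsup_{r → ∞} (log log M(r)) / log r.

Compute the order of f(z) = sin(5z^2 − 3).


Write sin(w) = (e^{iw} ± e^{−iw})/(2 or 2i), so |sin(w)| ≤ e^{|w|}. With w = 5z^2 − 3, |w| ≤ 5r^2 + 3 on |z|=r, giving M(r) ≤ e^{5r^2 + 3} and ρ ≤ 2. For the lower bound, choose z on |z|=r with 5z^2 purely imaginary of modulus 5r^2; then |sin(5z^2 − 3)| grows like e^{5r^2}/2, so ρ ≥ 2. Hence ρ = 2.
Therefore ρ = 2.

Order ρ = 2.


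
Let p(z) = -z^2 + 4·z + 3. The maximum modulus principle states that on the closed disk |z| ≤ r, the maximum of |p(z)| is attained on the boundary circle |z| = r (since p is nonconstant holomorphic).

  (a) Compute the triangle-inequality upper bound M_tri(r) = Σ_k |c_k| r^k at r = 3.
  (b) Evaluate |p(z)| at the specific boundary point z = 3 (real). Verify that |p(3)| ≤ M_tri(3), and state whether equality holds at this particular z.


Coefficients: c_0 = 3, c_1 = 4, c_2 = -1. Radius r = 3.
Part (a). Triangle bound: M_tri(r) = Σ_k |c_k| r^k
  = |3|·3^0 + |4|·3^1 + |-1|·3^2
  = 3 + 12 + 9 = 24.
This bounds M(r) := max_{|z|=r} |p(z)| from above; equality holds iff all terms c_k z^k can be made to align in phase at a single z on |z|=r.
Part (b). At z = 3 (real, on the circle |z| = r):
  p(3) = (3)·3^0 + (4)·3^1 + (-1)·3^2 = 6.
  |p(3)| = 6.
Check: |p(3)| = 6 ≤ 24 = M_tri(3). ✓ Equality does not hold at z = 3 (the coefficients have mixed signs, so the terms do not all align in phase there).

M_tri(3) = 24; |p(3)| = 6; equality at z=3: no.
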